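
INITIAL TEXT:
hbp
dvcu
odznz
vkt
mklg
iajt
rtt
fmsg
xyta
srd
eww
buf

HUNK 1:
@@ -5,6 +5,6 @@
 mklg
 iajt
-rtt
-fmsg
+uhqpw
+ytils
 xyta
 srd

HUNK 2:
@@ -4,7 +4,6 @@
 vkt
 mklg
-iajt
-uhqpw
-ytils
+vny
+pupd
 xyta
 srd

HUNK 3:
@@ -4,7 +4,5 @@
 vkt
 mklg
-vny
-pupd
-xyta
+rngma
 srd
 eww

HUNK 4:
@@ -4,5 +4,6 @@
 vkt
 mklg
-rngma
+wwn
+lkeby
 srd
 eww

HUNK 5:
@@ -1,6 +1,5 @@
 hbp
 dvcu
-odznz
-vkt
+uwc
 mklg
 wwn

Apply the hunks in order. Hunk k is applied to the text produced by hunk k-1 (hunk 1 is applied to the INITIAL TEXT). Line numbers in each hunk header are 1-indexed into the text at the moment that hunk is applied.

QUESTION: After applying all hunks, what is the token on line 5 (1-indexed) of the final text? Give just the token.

Hunk 1: at line 5 remove [rtt,fmsg] add [uhqpw,ytils] -> 12 lines: hbp dvcu odznz vkt mklg iajt uhqpw ytils xyta srd eww buf
Hunk 2: at line 4 remove [iajt,uhqpw,ytils] add [vny,pupd] -> 11 lines: hbp dvcu odznz vkt mklg vny pupd xyta srd eww buf
Hunk 3: at line 4 remove [vny,pupd,xyta] add [rngma] -> 9 lines: hbp dvcu odznz vkt mklg rngma srd eww buf
Hunk 4: at line 4 remove [rngma] add [wwn,lkeby] -> 10 lines: hbp dvcu odznz vkt mklg wwn lkeby srd eww buf
Hunk 5: at line 1 remove [odznz,vkt] add [uwc] -> 9 lines: hbp dvcu uwc mklg wwn lkeby srd eww buf
Final line 5: wwn

Answer: wwn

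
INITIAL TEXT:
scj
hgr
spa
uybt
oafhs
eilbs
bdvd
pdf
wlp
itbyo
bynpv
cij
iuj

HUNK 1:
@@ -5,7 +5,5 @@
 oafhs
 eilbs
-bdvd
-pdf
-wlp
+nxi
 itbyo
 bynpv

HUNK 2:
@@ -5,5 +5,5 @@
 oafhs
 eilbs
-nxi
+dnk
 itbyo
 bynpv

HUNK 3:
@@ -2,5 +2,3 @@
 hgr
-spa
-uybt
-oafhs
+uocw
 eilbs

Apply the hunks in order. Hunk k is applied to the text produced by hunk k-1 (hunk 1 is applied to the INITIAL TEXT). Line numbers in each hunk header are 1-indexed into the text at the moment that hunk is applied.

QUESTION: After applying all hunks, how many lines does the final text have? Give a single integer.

Hunk 1: at line 5 remove [bdvd,pdf,wlp] add [nxi] -> 11 lines: scj hgr spa uybt oafhs eilbs nxi itbyo bynpv cij iuj
Hunk 2: at line 5 remove [nxi] add [dnk] -> 11 lines: scj hgr spa uybt oafhs eilbs dnk itbyo bynpv cij iuj
Hunk 3: at line 2 remove [spa,uybt,oafhs] add [uocw] -> 9 lines: scj hgr uocw eilbs dnk itbyo bynpv cij iuj
Final line count: 9

Answer: 9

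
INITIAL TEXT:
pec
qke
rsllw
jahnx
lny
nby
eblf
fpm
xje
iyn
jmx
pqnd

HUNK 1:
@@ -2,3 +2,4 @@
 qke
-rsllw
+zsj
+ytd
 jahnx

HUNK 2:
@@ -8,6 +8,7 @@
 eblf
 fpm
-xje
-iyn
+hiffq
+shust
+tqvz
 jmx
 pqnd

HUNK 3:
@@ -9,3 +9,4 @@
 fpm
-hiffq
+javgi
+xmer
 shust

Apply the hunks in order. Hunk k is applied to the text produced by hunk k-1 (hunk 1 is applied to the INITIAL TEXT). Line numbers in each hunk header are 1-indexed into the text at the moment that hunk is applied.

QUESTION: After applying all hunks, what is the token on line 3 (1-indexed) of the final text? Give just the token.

Hunk 1: at line 2 remove [rsllw] add [zsj,ytd] -> 13 lines: pec qke zsj ytd jahnx lny nby eblf fpm xje iyn jmx pqnd
Hunk 2: at line 8 remove [xje,iyn] add [hiffq,shust,tqvz] -> 14 lines: pec qke zsj ytd jahnx lny nby eblf fpm hiffq shust tqvz jmx pqnd
Hunk 3: at line 9 remove [hiffq] add [javgi,xmer] -> 15 lines: pec qke zsj ytd jahnx lny nby eblf fpm javgi xmer shust tqvz jmx pqnd
Final line 3: zsj

Answer: zsj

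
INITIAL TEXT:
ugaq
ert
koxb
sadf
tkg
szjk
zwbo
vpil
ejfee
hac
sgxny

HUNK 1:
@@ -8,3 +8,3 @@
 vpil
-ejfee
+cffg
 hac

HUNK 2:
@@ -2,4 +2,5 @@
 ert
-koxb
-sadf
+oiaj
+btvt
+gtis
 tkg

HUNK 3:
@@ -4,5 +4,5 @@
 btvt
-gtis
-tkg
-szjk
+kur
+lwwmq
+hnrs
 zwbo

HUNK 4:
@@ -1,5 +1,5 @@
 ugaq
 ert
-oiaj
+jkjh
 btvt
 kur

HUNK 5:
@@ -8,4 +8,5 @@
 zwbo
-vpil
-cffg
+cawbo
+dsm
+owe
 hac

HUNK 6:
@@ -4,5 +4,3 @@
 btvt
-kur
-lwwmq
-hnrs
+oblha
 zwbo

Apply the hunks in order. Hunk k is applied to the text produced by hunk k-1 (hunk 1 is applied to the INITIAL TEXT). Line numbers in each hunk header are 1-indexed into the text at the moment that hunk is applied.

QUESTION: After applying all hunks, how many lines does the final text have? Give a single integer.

Answer: 11

Derivation:
Hunk 1: at line 8 remove [ejfee] add [cffg] -> 11 lines: ugaq ert koxb sadf tkg szjk zwbo vpil cffg hac sgxny
Hunk 2: at line 2 remove [koxb,sadf] add [oiaj,btvt,gtis] -> 12 lines: ugaq ert oiaj btvt gtis tkg szjk zwbo vpil cffg hac sgxny
Hunk 3: at line 4 remove [gtis,tkg,szjk] add [kur,lwwmq,hnrs] -> 12 lines: ugaq ert oiaj btvt kur lwwmq hnrs zwbo vpil cffg hac sgxny
Hunk 4: at line 1 remove [oiaj] add [jkjh] -> 12 lines: ugaq ert jkjh btvt kur lwwmq hnrs zwbo vpil cffg hac sgxny
Hunk 5: at line 8 remove [vpil,cffg] add [cawbo,dsm,owe] -> 13 lines: ugaq ert jkjh btvt kur lwwmq hnrs zwbo cawbo dsm owe hac sgxny
Hunk 6: at line 4 remove [kur,lwwmq,hnrs] add [oblha] -> 11 lines: ugaq ert jkjh btvt oblha zwbo cawbo dsm owe hac sgxny
Final line count: 11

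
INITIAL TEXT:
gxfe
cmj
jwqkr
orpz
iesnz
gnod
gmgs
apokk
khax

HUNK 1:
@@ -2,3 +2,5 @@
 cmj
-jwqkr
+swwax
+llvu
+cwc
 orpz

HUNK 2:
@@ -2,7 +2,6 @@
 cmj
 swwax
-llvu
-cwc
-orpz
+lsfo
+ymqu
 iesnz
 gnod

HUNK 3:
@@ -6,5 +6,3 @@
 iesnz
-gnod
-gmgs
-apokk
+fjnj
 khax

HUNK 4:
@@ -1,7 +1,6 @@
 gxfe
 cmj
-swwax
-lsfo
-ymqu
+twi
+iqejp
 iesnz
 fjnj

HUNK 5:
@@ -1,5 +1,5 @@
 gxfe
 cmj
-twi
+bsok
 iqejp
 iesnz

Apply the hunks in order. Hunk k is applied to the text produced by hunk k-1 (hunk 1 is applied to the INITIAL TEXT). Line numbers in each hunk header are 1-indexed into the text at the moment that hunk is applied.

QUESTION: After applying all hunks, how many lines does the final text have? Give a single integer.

Hunk 1: at line 2 remove [jwqkr] add [swwax,llvu,cwc] -> 11 lines: gxfe cmj swwax llvu cwc orpz iesnz gnod gmgs apokk khax
Hunk 2: at line 2 remove [llvu,cwc,orpz] add [lsfo,ymqu] -> 10 lines: gxfe cmj swwax lsfo ymqu iesnz gnod gmgs apokk khax
Hunk 3: at line 6 remove [gnod,gmgs,apokk] add [fjnj] -> 8 lines: gxfe cmj swwax lsfo ymqu iesnz fjnj khax
Hunk 4: at line 1 remove [swwax,lsfo,ymqu] add [twi,iqejp] -> 7 lines: gxfe cmj twi iqejp iesnz fjnj khax
Hunk 5: at line 1 remove [twi] add [bsok] -> 7 lines: gxfe cmj bsok iqejp iesnz fjnj khax
Final line count: 7

Answer: 7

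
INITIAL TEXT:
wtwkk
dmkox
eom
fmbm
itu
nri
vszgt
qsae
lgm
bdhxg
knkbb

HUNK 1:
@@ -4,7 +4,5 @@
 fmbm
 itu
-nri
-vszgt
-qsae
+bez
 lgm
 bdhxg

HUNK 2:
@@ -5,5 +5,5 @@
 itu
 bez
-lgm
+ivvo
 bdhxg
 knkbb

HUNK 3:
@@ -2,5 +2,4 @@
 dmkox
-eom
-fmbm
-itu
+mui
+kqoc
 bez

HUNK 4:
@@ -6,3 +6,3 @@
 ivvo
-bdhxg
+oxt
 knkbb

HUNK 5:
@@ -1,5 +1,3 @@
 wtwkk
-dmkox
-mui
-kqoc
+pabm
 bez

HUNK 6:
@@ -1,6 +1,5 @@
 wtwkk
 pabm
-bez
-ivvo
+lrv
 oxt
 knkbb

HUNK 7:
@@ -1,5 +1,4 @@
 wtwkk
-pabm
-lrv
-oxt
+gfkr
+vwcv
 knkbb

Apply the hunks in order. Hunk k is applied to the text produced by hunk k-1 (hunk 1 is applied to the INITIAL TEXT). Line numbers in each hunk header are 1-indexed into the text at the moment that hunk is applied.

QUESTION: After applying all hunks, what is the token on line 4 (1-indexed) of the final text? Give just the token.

Answer: knkbb

Derivation:
Hunk 1: at line 4 remove [nri,vszgt,qsae] add [bez] -> 9 lines: wtwkk dmkox eom fmbm itu bez lgm bdhxg knkbb
Hunk 2: at line 5 remove [lgm] add [ivvo] -> 9 lines: wtwkk dmkox eom fmbm itu bez ivvo bdhxg knkbb
Hunk 3: at line 2 remove [eom,fmbm,itu] add [mui,kqoc] -> 8 lines: wtwkk dmkox mui kqoc bez ivvo bdhxg knkbb
Hunk 4: at line 6 remove [bdhxg] add [oxt] -> 8 lines: wtwkk dmkox mui kqoc bez ivvo oxt knkbb
Hunk 5: at line 1 remove [dmkox,mui,kqoc] add [pabm] -> 6 lines: wtwkk pabm bez ivvo oxt knkbb
Hunk 6: at line 1 remove [bez,ivvo] add [lrv] -> 5 lines: wtwkk pabm lrv oxt knkbb
Hunk 7: at line 1 remove [pabm,lrv,oxt] add [gfkr,vwcv] -> 4 lines: wtwkk gfkr vwcv knkbb
Final line 4: knkbb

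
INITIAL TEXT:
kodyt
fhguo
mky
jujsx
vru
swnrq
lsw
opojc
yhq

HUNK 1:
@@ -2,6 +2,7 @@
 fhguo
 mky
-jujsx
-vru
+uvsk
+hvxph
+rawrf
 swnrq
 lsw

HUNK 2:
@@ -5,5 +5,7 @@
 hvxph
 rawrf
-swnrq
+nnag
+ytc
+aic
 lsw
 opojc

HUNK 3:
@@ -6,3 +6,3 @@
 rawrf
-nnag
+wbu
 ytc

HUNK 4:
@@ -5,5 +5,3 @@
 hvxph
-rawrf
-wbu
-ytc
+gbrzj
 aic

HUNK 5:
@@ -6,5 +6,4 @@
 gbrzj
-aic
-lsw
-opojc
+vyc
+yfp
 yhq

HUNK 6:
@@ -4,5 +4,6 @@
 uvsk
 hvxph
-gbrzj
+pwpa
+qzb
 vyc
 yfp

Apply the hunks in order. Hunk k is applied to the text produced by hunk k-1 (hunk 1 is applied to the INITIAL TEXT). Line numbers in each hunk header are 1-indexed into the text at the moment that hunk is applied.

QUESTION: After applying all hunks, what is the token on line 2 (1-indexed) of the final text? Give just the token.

Hunk 1: at line 2 remove [jujsx,vru] add [uvsk,hvxph,rawrf] -> 10 lines: kodyt fhguo mky uvsk hvxph rawrf swnrq lsw opojc yhq
Hunk 2: at line 5 remove [swnrq] add [nnag,ytc,aic] -> 12 lines: kodyt fhguo mky uvsk hvxph rawrf nnag ytc aic lsw opojc yhq
Hunk 3: at line 6 remove [nnag] add [wbu] -> 12 lines: kodyt fhguo mky uvsk hvxph rawrf wbu ytc aic lsw opojc yhq
Hunk 4: at line 5 remove [rawrf,wbu,ytc] add [gbrzj] -> 10 lines: kodyt fhguo mky uvsk hvxph gbrzj aic lsw opojc yhq
Hunk 5: at line 6 remove [aic,lsw,opojc] add [vyc,yfp] -> 9 lines: kodyt fhguo mky uvsk hvxph gbrzj vyc yfp yhq
Hunk 6: at line 4 remove [gbrzj] add [pwpa,qzb] -> 10 lines: kodyt fhguo mky uvsk hvxph pwpa qzb vyc yfp yhq
Final line 2: fhguo

Answer: fhguo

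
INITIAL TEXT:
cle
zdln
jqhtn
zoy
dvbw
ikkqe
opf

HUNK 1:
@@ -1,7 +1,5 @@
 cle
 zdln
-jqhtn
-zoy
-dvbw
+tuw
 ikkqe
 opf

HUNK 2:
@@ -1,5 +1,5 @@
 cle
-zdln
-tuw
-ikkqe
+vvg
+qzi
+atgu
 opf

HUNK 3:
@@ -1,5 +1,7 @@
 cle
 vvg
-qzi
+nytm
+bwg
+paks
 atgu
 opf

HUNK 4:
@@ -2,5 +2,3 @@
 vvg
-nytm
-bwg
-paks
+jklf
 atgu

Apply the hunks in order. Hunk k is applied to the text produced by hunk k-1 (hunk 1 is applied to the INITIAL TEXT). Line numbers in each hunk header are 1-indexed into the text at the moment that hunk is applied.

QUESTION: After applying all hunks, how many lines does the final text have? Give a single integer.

Answer: 5

Derivation:
Hunk 1: at line 1 remove [jqhtn,zoy,dvbw] add [tuw] -> 5 lines: cle zdln tuw ikkqe opf
Hunk 2: at line 1 remove [zdln,tuw,ikkqe] add [vvg,qzi,atgu] -> 5 lines: cle vvg qzi atgu opf
Hunk 3: at line 1 remove [qzi] add [nytm,bwg,paks] -> 7 lines: cle vvg nytm bwg paks atgu opf
Hunk 4: at line 2 remove [nytm,bwg,paks] add [jklf] -> 5 lines: cle vvg jklf atgu opf
Final line count: 5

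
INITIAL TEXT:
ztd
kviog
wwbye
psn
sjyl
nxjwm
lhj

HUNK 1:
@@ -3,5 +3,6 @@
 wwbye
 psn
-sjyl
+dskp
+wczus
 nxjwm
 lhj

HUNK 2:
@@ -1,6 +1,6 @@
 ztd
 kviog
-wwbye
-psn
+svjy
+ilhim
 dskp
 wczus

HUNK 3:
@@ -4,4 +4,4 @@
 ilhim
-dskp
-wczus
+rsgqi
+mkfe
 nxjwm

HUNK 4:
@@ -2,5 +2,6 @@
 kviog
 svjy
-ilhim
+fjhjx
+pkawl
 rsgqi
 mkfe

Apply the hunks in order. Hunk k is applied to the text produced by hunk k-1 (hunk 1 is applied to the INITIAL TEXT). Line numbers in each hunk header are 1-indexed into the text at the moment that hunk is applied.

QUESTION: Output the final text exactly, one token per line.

Answer: ztd
kviog
svjy
fjhjx
pkawl
rsgqi
mkfe
nxjwm
lhj

Derivation:
Hunk 1: at line 3 remove [sjyl] add [dskp,wczus] -> 8 lines: ztd kviog wwbye psn dskp wczus nxjwm lhj
Hunk 2: at line 1 remove [wwbye,psn] add [svjy,ilhim] -> 8 lines: ztd kviog svjy ilhim dskp wczus nxjwm lhj
Hunk 3: at line 4 remove [dskp,wczus] add [rsgqi,mkfe] -> 8 lines: ztd kviog svjy ilhim rsgqi mkfe nxjwm lhj
Hunk 4: at line 2 remove [ilhim] add [fjhjx,pkawl] -> 9 lines: ztd kviog svjy fjhjx pkawl rsgqi mkfe nxjwm lhj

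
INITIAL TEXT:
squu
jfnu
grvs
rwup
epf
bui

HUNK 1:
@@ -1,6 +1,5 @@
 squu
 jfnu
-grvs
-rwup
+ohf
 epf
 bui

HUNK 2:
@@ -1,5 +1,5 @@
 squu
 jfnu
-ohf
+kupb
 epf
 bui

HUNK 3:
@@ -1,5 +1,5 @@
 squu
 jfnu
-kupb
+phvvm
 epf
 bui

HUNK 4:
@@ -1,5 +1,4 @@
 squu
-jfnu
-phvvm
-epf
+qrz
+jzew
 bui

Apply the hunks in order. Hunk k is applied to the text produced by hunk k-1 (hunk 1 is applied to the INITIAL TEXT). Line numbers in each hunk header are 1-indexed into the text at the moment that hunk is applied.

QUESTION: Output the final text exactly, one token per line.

Hunk 1: at line 1 remove [grvs,rwup] add [ohf] -> 5 lines: squu jfnu ohf epf bui
Hunk 2: at line 1 remove [ohf] add [kupb] -> 5 lines: squu jfnu kupb epf bui
Hunk 3: at line 1 remove [kupb] add [phvvm] -> 5 lines: squu jfnu phvvm epf bui
Hunk 4: at line 1 remove [jfnu,phvvm,epf] add [qrz,jzew] -> 4 lines: squu qrz jzew bui

Answer: squu
qrz
jzew
bui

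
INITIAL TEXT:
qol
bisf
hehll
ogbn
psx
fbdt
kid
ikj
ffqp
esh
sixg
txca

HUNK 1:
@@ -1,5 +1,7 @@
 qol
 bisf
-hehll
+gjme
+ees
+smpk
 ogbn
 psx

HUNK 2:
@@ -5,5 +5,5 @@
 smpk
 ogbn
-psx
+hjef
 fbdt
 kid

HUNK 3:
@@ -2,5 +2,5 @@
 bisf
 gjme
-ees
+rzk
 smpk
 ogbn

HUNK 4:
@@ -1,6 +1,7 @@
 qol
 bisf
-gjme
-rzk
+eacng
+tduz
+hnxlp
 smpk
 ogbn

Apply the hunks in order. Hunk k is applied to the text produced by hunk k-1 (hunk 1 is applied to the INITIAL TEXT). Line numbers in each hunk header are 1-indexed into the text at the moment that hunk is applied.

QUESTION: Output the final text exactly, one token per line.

Answer: qol
bisf
eacng
tduz
hnxlp
smpk
ogbn
hjef
fbdt
kid
ikj
ffqp
esh
sixg
txca

Derivation:
Hunk 1: at line 1 remove [hehll] add [gjme,ees,smpk] -> 14 lines: qol bisf gjme ees smpk ogbn psx fbdt kid ikj ffqp esh sixg txca
Hunk 2: at line 5 remove [psx] add [hjef] -> 14 lines: qol bisf gjme ees smpk ogbn hjef fbdt kid ikj ffqp esh sixg txca
Hunk 3: at line 2 remove [ees] add [rzk] -> 14 lines: qol bisf gjme rzk smpk ogbn hjef fbdt kid ikj ffqp esh sixg txca
Hunk 4: at line 1 remove [gjme,rzk] add [eacng,tduz,hnxlp] -> 15 lines: qol bisf eacng tduz hnxlp smpk ogbn hjef fbdt kid ikj ffqp esh sixg txca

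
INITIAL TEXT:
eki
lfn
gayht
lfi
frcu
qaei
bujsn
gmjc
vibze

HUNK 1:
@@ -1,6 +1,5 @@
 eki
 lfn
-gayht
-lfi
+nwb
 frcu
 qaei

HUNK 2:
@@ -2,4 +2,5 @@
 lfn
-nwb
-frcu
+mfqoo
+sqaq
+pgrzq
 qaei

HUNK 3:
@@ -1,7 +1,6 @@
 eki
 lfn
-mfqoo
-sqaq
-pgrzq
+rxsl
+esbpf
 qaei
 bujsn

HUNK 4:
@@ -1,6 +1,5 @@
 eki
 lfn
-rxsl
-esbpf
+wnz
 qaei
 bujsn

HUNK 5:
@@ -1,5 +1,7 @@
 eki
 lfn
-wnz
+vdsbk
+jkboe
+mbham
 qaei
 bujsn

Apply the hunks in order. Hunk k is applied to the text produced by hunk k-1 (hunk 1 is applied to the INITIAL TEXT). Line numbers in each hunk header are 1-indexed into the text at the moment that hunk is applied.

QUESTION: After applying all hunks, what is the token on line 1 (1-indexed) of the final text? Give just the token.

Hunk 1: at line 1 remove [gayht,lfi] add [nwb] -> 8 lines: eki lfn nwb frcu qaei bujsn gmjc vibze
Hunk 2: at line 2 remove [nwb,frcu] add [mfqoo,sqaq,pgrzq] -> 9 lines: eki lfn mfqoo sqaq pgrzq qaei bujsn gmjc vibze
Hunk 3: at line 1 remove [mfqoo,sqaq,pgrzq] add [rxsl,esbpf] -> 8 lines: eki lfn rxsl esbpf qaei bujsn gmjc vibze
Hunk 4: at line 1 remove [rxsl,esbpf] add [wnz] -> 7 lines: eki lfn wnz qaei bujsn gmjc vibze
Hunk 5: at line 1 remove [wnz] add [vdsbk,jkboe,mbham] -> 9 lines: eki lfn vdsbk jkboe mbham qaei bujsn gmjc vibze
Final line 1: eki

Answer: eki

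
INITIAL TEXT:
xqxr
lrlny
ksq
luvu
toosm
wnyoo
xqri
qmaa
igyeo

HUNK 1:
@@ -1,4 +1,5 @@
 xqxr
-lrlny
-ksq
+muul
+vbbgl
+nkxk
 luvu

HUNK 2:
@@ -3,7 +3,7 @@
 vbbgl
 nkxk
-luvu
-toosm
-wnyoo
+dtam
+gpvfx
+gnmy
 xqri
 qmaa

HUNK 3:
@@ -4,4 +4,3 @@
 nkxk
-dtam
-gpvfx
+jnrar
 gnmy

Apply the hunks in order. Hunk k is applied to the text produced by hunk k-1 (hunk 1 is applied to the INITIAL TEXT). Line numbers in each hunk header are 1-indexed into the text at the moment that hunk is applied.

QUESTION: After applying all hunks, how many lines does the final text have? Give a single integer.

Answer: 9

Derivation:
Hunk 1: at line 1 remove [lrlny,ksq] add [muul,vbbgl,nkxk] -> 10 lines: xqxr muul vbbgl nkxk luvu toosm wnyoo xqri qmaa igyeo
Hunk 2: at line 3 remove [luvu,toosm,wnyoo] add [dtam,gpvfx,gnmy] -> 10 lines: xqxr muul vbbgl nkxk dtam gpvfx gnmy xqri qmaa igyeo
Hunk 3: at line 4 remove [dtam,gpvfx] add [jnrar] -> 9 lines: xqxr muul vbbgl nkxk jnrar gnmy xqri qmaa igyeo
Final line count: 9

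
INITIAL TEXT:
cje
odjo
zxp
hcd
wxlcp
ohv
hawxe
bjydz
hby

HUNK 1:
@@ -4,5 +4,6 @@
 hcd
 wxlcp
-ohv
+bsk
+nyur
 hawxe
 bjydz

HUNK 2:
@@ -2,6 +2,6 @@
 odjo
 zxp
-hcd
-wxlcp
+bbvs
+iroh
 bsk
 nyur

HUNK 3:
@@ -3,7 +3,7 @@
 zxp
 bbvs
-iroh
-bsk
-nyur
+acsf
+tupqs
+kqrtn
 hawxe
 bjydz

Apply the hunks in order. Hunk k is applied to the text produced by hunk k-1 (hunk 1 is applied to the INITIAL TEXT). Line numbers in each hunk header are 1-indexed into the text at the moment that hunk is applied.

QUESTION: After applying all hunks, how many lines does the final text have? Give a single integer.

Answer: 10

Derivation:
Hunk 1: at line 4 remove [ohv] add [bsk,nyur] -> 10 lines: cje odjo zxp hcd wxlcp bsk nyur hawxe bjydz hby
Hunk 2: at line 2 remove [hcd,wxlcp] add [bbvs,iroh] -> 10 lines: cje odjo zxp bbvs iroh bsk nyur hawxe bjydz hby
Hunk 3: at line 3 remove [iroh,bsk,nyur] add [acsf,tupqs,kqrtn] -> 10 lines: cje odjo zxp bbvs acsf tupqs kqrtn hawxe bjydz hby
Final line count: 10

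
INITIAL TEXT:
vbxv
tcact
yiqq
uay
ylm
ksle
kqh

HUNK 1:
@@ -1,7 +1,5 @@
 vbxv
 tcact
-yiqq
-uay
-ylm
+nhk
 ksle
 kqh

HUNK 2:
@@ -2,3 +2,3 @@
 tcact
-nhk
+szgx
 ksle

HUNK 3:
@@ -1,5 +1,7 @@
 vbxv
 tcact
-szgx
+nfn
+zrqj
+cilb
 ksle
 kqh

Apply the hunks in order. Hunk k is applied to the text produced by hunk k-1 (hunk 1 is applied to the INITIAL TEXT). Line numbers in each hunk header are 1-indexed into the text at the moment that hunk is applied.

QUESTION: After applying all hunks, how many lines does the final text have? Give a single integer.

Answer: 7

Derivation:
Hunk 1: at line 1 remove [yiqq,uay,ylm] add [nhk] -> 5 lines: vbxv tcact nhk ksle kqh
Hunk 2: at line 2 remove [nhk] add [szgx] -> 5 lines: vbxv tcact szgx ksle kqh
Hunk 3: at line 1 remove [szgx] add [nfn,zrqj,cilb] -> 7 lines: vbxv tcact nfn zrqj cilb ksle kqh
Final line count: 7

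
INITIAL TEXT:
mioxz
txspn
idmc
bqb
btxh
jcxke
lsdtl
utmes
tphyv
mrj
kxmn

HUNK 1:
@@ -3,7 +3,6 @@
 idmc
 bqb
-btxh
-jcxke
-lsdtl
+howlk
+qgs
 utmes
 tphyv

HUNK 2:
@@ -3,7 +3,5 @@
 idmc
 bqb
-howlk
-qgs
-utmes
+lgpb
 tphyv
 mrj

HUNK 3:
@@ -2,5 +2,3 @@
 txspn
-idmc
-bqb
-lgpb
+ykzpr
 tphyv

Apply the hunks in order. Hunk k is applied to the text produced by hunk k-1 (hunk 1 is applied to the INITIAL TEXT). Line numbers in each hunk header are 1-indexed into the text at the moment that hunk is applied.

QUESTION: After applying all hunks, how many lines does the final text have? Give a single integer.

Hunk 1: at line 3 remove [btxh,jcxke,lsdtl] add [howlk,qgs] -> 10 lines: mioxz txspn idmc bqb howlk qgs utmes tphyv mrj kxmn
Hunk 2: at line 3 remove [howlk,qgs,utmes] add [lgpb] -> 8 lines: mioxz txspn idmc bqb lgpb tphyv mrj kxmn
Hunk 3: at line 2 remove [idmc,bqb,lgpb] add [ykzpr] -> 6 lines: mioxz txspn ykzpr tphyv mrj kxmn
Final line count: 6

Answer: 6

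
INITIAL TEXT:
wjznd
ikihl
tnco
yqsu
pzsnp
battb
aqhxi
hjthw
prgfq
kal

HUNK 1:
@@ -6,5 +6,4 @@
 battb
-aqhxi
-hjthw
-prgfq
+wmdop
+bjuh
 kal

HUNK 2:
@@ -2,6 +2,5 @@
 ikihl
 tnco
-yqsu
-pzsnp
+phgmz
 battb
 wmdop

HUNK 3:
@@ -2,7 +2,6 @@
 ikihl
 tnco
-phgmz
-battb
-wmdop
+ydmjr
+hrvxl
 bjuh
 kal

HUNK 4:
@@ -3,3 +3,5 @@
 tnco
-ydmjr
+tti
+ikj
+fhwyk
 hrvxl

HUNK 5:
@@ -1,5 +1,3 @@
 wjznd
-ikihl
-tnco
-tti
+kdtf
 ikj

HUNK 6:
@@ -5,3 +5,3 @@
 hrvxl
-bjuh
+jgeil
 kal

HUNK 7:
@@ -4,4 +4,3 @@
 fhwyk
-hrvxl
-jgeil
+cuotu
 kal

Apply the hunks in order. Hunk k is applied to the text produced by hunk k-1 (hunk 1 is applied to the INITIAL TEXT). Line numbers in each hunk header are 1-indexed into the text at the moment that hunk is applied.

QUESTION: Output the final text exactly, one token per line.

Hunk 1: at line 6 remove [aqhxi,hjthw,prgfq] add [wmdop,bjuh] -> 9 lines: wjznd ikihl tnco yqsu pzsnp battb wmdop bjuh kal
Hunk 2: at line 2 remove [yqsu,pzsnp] add [phgmz] -> 8 lines: wjznd ikihl tnco phgmz battb wmdop bjuh kal
Hunk 3: at line 2 remove [phgmz,battb,wmdop] add [ydmjr,hrvxl] -> 7 lines: wjznd ikihl tnco ydmjr hrvxl bjuh kal
Hunk 4: at line 3 remove [ydmjr] add [tti,ikj,fhwyk] -> 9 lines: wjznd ikihl tnco tti ikj fhwyk hrvxl bjuh kal
Hunk 5: at line 1 remove [ikihl,tnco,tti] add [kdtf] -> 7 lines: wjznd kdtf ikj fhwyk hrvxl bjuh kal
Hunk 6: at line 5 remove [bjuh] add [jgeil] -> 7 lines: wjznd kdtf ikj fhwyk hrvxl jgeil kal
Hunk 7: at line 4 remove [hrvxl,jgeil] add [cuotu] -> 6 lines: wjznd kdtf ikj fhwyk cuotu kal

Answer: wjznd
kdtf
ikj
fhwyk
cuotu
kal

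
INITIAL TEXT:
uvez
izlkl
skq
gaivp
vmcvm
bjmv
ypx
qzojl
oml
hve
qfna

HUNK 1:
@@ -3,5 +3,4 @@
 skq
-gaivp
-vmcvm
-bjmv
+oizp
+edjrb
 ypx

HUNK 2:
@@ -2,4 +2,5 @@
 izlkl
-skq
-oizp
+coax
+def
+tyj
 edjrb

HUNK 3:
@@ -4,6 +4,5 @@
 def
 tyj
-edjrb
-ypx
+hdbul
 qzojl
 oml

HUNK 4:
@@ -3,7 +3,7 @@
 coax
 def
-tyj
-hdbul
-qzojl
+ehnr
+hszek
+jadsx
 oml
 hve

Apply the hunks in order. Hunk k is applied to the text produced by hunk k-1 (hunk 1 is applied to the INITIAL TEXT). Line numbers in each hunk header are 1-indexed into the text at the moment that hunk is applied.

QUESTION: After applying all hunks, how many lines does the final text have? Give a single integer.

Answer: 10

Derivation:
Hunk 1: at line 3 remove [gaivp,vmcvm,bjmv] add [oizp,edjrb] -> 10 lines: uvez izlkl skq oizp edjrb ypx qzojl oml hve qfna
Hunk 2: at line 2 remove [skq,oizp] add [coax,def,tyj] -> 11 lines: uvez izlkl coax def tyj edjrb ypx qzojl oml hve qfna
Hunk 3: at line 4 remove [edjrb,ypx] add [hdbul] -> 10 lines: uvez izlkl coax def tyj hdbul qzojl oml hve qfna
Hunk 4: at line 3 remove [tyj,hdbul,qzojl] add [ehnr,hszek,jadsx] -> 10 lines: uvez izlkl coax def ehnr hszek jadsx oml hve qfna
Final line count: 10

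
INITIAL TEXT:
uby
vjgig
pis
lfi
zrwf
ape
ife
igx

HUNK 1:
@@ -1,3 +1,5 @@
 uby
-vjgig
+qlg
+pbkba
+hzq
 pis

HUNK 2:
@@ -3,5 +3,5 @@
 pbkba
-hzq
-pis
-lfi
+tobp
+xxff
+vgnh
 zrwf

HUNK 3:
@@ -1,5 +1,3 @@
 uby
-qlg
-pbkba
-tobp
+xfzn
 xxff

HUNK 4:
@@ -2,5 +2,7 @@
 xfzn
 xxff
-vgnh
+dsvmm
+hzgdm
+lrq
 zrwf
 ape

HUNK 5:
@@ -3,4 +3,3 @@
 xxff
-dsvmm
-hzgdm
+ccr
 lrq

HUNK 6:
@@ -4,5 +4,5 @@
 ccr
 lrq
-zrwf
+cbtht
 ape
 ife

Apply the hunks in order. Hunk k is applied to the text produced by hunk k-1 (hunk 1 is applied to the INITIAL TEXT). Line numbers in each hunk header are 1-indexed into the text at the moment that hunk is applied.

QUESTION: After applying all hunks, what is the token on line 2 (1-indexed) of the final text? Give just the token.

Answer: xfzn

Derivation:
Hunk 1: at line 1 remove [vjgig] add [qlg,pbkba,hzq] -> 10 lines: uby qlg pbkba hzq pis lfi zrwf ape ife igx
Hunk 2: at line 3 remove [hzq,pis,lfi] add [tobp,xxff,vgnh] -> 10 lines: uby qlg pbkba tobp xxff vgnh zrwf ape ife igx
Hunk 3: at line 1 remove [qlg,pbkba,tobp] add [xfzn] -> 8 lines: uby xfzn xxff vgnh zrwf ape ife igx
Hunk 4: at line 2 remove [vgnh] add [dsvmm,hzgdm,lrq] -> 10 lines: uby xfzn xxff dsvmm hzgdm lrq zrwf ape ife igx
Hunk 5: at line 3 remove [dsvmm,hzgdm] add [ccr] -> 9 lines: uby xfzn xxff ccr lrq zrwf ape ife igx
Hunk 6: at line 4 remove [zrwf] add [cbtht] -> 9 lines: uby xfzn xxff ccr lrq cbtht ape ife igx
Final line 2: xfzn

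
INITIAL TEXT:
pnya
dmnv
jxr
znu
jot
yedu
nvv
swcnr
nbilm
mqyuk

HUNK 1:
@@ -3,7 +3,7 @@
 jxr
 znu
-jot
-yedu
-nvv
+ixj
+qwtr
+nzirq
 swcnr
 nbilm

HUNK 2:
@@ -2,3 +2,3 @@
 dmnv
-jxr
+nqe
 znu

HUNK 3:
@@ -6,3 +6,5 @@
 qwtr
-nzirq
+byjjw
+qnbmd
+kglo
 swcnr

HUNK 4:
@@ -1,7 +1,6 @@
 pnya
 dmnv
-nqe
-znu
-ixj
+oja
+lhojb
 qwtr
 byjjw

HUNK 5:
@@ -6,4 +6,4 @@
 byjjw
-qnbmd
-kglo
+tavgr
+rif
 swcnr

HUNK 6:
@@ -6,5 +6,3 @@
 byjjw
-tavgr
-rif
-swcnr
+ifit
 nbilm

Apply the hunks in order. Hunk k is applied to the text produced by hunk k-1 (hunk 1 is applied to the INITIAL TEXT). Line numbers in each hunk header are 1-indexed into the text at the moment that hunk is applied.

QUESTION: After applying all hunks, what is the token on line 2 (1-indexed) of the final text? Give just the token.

Answer: dmnv

Derivation:
Hunk 1: at line 3 remove [jot,yedu,nvv] add [ixj,qwtr,nzirq] -> 10 lines: pnya dmnv jxr znu ixj qwtr nzirq swcnr nbilm mqyuk
Hunk 2: at line 2 remove [jxr] add [nqe] -> 10 lines: pnya dmnv nqe znu ixj qwtr nzirq swcnr nbilm mqyuk
Hunk 3: at line 6 remove [nzirq] add [byjjw,qnbmd,kglo] -> 12 lines: pnya dmnv nqe znu ixj qwtr byjjw qnbmd kglo swcnr nbilm mqyuk
Hunk 4: at line 1 remove [nqe,znu,ixj] add [oja,lhojb] -> 11 lines: pnya dmnv oja lhojb qwtr byjjw qnbmd kglo swcnr nbilm mqyuk
Hunk 5: at line 6 remove [qnbmd,kglo] add [tavgr,rif] -> 11 lines: pnya dmnv oja lhojb qwtr byjjw tavgr rif swcnr nbilm mqyuk
Hunk 6: at line 6 remove [tavgr,rif,swcnr] add [ifit] -> 9 lines: pnya dmnv oja lhojb qwtr byjjw ifit nbilm mqyuk
Final line 2: dmnv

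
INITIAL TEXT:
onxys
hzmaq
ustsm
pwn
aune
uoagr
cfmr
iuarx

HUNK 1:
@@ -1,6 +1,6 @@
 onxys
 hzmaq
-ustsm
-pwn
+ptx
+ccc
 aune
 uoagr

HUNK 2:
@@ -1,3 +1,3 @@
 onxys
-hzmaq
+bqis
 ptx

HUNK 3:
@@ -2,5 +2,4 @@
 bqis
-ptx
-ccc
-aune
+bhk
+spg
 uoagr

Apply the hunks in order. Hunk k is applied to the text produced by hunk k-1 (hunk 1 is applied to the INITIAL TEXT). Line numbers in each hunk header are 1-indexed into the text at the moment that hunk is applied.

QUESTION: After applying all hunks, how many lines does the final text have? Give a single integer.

Answer: 7

Derivation:
Hunk 1: at line 1 remove [ustsm,pwn] add [ptx,ccc] -> 8 lines: onxys hzmaq ptx ccc aune uoagr cfmr iuarx
Hunk 2: at line 1 remove [hzmaq] add [bqis] -> 8 lines: onxys bqis ptx ccc aune uoagr cfmr iuarx
Hunk 3: at line 2 remove [ptx,ccc,aune] add [bhk,spg] -> 7 lines: onxys bqis bhk spg uoagr cfmr iuarx
Final line count: 7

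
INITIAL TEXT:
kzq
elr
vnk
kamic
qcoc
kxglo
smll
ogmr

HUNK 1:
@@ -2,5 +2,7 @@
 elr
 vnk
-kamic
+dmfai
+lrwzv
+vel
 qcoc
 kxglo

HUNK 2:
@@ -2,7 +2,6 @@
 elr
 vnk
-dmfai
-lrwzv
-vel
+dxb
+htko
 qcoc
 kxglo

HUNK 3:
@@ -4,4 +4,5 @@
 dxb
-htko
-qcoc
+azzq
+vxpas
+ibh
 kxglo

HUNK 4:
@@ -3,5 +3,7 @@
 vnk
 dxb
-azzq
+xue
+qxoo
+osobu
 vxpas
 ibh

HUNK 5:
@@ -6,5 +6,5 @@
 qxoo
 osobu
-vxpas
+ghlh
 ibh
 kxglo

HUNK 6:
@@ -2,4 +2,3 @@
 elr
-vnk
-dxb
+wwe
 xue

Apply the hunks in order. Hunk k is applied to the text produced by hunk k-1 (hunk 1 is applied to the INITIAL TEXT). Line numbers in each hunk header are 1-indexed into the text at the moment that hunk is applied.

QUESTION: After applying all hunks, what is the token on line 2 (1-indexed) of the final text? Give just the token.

Hunk 1: at line 2 remove [kamic] add [dmfai,lrwzv,vel] -> 10 lines: kzq elr vnk dmfai lrwzv vel qcoc kxglo smll ogmr
Hunk 2: at line 2 remove [dmfai,lrwzv,vel] add [dxb,htko] -> 9 lines: kzq elr vnk dxb htko qcoc kxglo smll ogmr
Hunk 3: at line 4 remove [htko,qcoc] add [azzq,vxpas,ibh] -> 10 lines: kzq elr vnk dxb azzq vxpas ibh kxglo smll ogmr
Hunk 4: at line 3 remove [azzq] add [xue,qxoo,osobu] -> 12 lines: kzq elr vnk dxb xue qxoo osobu vxpas ibh kxglo smll ogmr
Hunk 5: at line 6 remove [vxpas] add [ghlh] -> 12 lines: kzq elr vnk dxb xue qxoo osobu ghlh ibh kxglo smll ogmr
Hunk 6: at line 2 remove [vnk,dxb] add [wwe] -> 11 lines: kzq elr wwe xue qxoo osobu ghlh ibh kxglo smll ogmr
Final line 2: elr

Answer: elr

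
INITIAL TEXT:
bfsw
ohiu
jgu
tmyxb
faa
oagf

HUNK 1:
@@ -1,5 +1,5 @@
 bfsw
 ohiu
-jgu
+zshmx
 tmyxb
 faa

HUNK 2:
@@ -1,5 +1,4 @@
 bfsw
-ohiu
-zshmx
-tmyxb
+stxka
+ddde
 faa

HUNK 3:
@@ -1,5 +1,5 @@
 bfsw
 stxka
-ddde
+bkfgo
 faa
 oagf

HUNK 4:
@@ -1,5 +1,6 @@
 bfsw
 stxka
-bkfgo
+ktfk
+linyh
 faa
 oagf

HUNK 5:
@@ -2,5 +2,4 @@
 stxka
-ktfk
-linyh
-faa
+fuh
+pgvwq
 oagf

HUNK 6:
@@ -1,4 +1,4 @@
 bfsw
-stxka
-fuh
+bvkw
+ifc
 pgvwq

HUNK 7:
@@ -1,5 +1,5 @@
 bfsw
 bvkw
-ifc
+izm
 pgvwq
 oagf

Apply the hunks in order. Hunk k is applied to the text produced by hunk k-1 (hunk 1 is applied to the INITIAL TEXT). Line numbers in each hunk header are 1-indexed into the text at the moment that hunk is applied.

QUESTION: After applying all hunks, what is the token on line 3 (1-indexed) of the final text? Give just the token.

Hunk 1: at line 1 remove [jgu] add [zshmx] -> 6 lines: bfsw ohiu zshmx tmyxb faa oagf
Hunk 2: at line 1 remove [ohiu,zshmx,tmyxb] add [stxka,ddde] -> 5 lines: bfsw stxka ddde faa oagf
Hunk 3: at line 1 remove [ddde] add [bkfgo] -> 5 lines: bfsw stxka bkfgo faa oagf
Hunk 4: at line 1 remove [bkfgo] add [ktfk,linyh] -> 6 lines: bfsw stxka ktfk linyh faa oagf
Hunk 5: at line 2 remove [ktfk,linyh,faa] add [fuh,pgvwq] -> 5 lines: bfsw stxka fuh pgvwq oagf
Hunk 6: at line 1 remove [stxka,fuh] add [bvkw,ifc] -> 5 lines: bfsw bvkw ifc pgvwq oagf
Hunk 7: at line 1 remove [ifc] add [izm] -> 5 lines: bfsw bvkw izm pgvwq oagf
Final line 3: izm

Answer: izm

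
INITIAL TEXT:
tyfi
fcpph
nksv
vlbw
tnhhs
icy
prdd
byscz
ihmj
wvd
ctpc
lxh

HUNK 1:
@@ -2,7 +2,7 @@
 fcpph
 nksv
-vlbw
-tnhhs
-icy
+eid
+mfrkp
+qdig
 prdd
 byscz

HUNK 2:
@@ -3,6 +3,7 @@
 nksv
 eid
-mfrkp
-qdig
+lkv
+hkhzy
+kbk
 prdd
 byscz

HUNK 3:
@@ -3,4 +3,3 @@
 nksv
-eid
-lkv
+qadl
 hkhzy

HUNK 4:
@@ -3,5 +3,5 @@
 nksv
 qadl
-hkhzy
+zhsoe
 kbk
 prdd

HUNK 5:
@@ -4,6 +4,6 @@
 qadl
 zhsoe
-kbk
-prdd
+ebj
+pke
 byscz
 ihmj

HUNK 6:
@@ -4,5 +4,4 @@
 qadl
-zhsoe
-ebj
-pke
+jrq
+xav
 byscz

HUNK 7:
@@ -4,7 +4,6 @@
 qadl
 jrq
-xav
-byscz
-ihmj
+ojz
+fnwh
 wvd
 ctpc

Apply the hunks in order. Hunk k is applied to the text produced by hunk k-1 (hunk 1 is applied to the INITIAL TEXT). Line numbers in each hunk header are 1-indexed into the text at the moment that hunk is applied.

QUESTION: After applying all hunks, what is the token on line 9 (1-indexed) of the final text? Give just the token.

Answer: ctpc

Derivation:
Hunk 1: at line 2 remove [vlbw,tnhhs,icy] add [eid,mfrkp,qdig] -> 12 lines: tyfi fcpph nksv eid mfrkp qdig prdd byscz ihmj wvd ctpc lxh
Hunk 2: at line 3 remove [mfrkp,qdig] add [lkv,hkhzy,kbk] -> 13 lines: tyfi fcpph nksv eid lkv hkhzy kbk prdd byscz ihmj wvd ctpc lxh
Hunk 3: at line 3 remove [eid,lkv] add [qadl] -> 12 lines: tyfi fcpph nksv qadl hkhzy kbk prdd byscz ihmj wvd ctpc lxh
Hunk 4: at line 3 remove [hkhzy] add [zhsoe] -> 12 lines: tyfi fcpph nksv qadl zhsoe kbk prdd byscz ihmj wvd ctpc lxh
Hunk 5: at line 4 remove [kbk,prdd] add [ebj,pke] -> 12 lines: tyfi fcpph nksv qadl zhsoe ebj pke byscz ihmj wvd ctpc lxh
Hunk 6: at line 4 remove [zhsoe,ebj,pke] add [jrq,xav] -> 11 lines: tyfi fcpph nksv qadl jrq xav byscz ihmj wvd ctpc lxh
Hunk 7: at line 4 remove [xav,byscz,ihmj] add [ojz,fnwh] -> 10 lines: tyfi fcpph nksv qadl jrq ojz fnwh wvd ctpc lxh
Final line 9: ctpc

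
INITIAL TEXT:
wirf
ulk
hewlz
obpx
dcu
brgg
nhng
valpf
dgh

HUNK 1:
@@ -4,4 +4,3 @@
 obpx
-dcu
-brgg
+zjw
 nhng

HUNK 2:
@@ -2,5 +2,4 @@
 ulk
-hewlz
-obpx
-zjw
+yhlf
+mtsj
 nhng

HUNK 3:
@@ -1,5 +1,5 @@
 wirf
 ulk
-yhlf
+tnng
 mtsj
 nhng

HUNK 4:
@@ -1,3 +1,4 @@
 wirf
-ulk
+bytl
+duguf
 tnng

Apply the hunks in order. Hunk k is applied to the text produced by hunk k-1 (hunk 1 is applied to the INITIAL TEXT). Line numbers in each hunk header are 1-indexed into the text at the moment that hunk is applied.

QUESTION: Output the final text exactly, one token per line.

Answer: wirf
bytl
duguf
tnng
mtsj
nhng
valpf
dgh

Derivation:
Hunk 1: at line 4 remove [dcu,brgg] add [zjw] -> 8 lines: wirf ulk hewlz obpx zjw nhng valpf dgh
Hunk 2: at line 2 remove [hewlz,obpx,zjw] add [yhlf,mtsj] -> 7 lines: wirf ulk yhlf mtsj nhng valpf dgh
Hunk 3: at line 1 remove [yhlf] add [tnng] -> 7 lines: wirf ulk tnng mtsj nhng valpf dgh
Hunk 4: at line 1 remove [ulk] add [bytl,duguf] -> 8 lines: wirf bytl duguf tnng mtsj nhng valpf dgh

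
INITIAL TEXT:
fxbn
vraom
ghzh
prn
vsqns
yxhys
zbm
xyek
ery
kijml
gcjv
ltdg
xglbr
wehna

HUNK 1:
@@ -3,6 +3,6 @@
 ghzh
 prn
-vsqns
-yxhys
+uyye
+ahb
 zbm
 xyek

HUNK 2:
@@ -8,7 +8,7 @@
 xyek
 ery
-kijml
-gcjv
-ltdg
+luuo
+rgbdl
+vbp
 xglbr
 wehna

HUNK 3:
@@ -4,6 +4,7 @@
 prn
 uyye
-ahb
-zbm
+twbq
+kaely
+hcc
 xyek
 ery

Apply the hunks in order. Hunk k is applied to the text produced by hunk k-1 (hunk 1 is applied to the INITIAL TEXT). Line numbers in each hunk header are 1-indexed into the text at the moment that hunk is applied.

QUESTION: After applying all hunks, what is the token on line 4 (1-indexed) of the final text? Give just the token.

Answer: prn

Derivation:
Hunk 1: at line 3 remove [vsqns,yxhys] add [uyye,ahb] -> 14 lines: fxbn vraom ghzh prn uyye ahb zbm xyek ery kijml gcjv ltdg xglbr wehna
Hunk 2: at line 8 remove [kijml,gcjv,ltdg] add [luuo,rgbdl,vbp] -> 14 lines: fxbn vraom ghzh prn uyye ahb zbm xyek ery luuo rgbdl vbp xglbr wehna
Hunk 3: at line 4 remove [ahb,zbm] add [twbq,kaely,hcc] -> 15 lines: fxbn vraom ghzh prn uyye twbq kaely hcc xyek ery luuo rgbdl vbp xglbr wehna
Final line 4: prn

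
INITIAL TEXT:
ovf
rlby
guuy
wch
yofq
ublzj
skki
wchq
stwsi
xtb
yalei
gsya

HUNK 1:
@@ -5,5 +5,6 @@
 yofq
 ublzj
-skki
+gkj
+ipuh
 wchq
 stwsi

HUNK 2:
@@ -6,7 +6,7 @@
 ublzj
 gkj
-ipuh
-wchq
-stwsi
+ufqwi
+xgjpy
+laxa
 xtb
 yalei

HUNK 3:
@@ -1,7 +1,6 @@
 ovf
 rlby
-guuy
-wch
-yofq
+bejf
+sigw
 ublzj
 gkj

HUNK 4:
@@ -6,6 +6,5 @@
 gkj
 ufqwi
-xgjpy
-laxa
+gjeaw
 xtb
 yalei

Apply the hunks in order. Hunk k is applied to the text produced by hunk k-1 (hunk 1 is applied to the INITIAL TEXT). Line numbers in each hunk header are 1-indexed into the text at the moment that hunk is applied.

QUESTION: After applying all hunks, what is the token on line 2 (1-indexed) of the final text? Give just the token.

Answer: rlby

Derivation:
Hunk 1: at line 5 remove [skki] add [gkj,ipuh] -> 13 lines: ovf rlby guuy wch yofq ublzj gkj ipuh wchq stwsi xtb yalei gsya
Hunk 2: at line 6 remove [ipuh,wchq,stwsi] add [ufqwi,xgjpy,laxa] -> 13 lines: ovf rlby guuy wch yofq ublzj gkj ufqwi xgjpy laxa xtb yalei gsya
Hunk 3: at line 1 remove [guuy,wch,yofq] add [bejf,sigw] -> 12 lines: ovf rlby bejf sigw ublzj gkj ufqwi xgjpy laxa xtb yalei gsya
Hunk 4: at line 6 remove [xgjpy,laxa] add [gjeaw] -> 11 lines: ovf rlby bejf sigw ublzj gkj ufqwi gjeaw xtb yalei gsya
Final line 2: rlby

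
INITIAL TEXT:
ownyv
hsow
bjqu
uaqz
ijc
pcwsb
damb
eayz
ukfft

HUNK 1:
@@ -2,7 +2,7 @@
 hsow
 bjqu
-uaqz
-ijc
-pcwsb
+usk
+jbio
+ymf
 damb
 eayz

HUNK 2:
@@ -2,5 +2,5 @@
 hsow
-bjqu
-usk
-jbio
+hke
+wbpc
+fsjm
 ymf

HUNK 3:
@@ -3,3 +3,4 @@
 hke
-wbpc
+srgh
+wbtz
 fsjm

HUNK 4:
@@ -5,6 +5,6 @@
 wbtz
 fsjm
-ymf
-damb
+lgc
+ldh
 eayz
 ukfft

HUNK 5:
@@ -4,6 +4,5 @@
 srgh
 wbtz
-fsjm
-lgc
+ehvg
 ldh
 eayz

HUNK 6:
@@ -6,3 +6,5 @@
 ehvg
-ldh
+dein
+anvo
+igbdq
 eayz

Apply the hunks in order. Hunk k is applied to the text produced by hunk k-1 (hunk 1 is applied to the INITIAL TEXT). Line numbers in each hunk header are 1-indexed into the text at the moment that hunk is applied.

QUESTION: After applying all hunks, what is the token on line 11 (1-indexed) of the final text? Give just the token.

Answer: ukfft

Derivation:
Hunk 1: at line 2 remove [uaqz,ijc,pcwsb] add [usk,jbio,ymf] -> 9 lines: ownyv hsow bjqu usk jbio ymf damb eayz ukfft
Hunk 2: at line 2 remove [bjqu,usk,jbio] add [hke,wbpc,fsjm] -> 9 lines: ownyv hsow hke wbpc fsjm ymf damb eayz ukfft
Hunk 3: at line 3 remove [wbpc] add [srgh,wbtz] -> 10 lines: ownyv hsow hke srgh wbtz fsjm ymf damb eayz ukfft
Hunk 4: at line 5 remove [ymf,damb] add [lgc,ldh] -> 10 lines: ownyv hsow hke srgh wbtz fsjm lgc ldh eayz ukfft
Hunk 5: at line 4 remove [fsjm,lgc] add [ehvg] -> 9 lines: ownyv hsow hke srgh wbtz ehvg ldh eayz ukfft
Hunk 6: at line 6 remove [ldh] add [dein,anvo,igbdq] -> 11 lines: ownyv hsow hke srgh wbtz ehvg dein anvo igbdq eayz ukfft
Final line 11: ukfft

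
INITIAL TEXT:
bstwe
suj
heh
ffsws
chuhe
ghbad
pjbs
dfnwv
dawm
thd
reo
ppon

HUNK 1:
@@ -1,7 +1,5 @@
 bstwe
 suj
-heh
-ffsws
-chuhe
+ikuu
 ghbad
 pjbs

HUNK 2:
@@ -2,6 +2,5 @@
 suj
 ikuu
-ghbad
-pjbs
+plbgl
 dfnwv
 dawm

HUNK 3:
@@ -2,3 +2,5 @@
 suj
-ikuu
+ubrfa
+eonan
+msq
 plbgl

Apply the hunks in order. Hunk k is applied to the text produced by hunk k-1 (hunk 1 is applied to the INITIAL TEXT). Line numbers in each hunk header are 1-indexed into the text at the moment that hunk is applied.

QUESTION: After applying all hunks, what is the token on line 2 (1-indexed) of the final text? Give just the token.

Hunk 1: at line 1 remove [heh,ffsws,chuhe] add [ikuu] -> 10 lines: bstwe suj ikuu ghbad pjbs dfnwv dawm thd reo ppon
Hunk 2: at line 2 remove [ghbad,pjbs] add [plbgl] -> 9 lines: bstwe suj ikuu plbgl dfnwv dawm thd reo ppon
Hunk 3: at line 2 remove [ikuu] add [ubrfa,eonan,msq] -> 11 lines: bstwe suj ubrfa eonan msq plbgl dfnwv dawm thd reo ppon
Final line 2: suj

Answer: suj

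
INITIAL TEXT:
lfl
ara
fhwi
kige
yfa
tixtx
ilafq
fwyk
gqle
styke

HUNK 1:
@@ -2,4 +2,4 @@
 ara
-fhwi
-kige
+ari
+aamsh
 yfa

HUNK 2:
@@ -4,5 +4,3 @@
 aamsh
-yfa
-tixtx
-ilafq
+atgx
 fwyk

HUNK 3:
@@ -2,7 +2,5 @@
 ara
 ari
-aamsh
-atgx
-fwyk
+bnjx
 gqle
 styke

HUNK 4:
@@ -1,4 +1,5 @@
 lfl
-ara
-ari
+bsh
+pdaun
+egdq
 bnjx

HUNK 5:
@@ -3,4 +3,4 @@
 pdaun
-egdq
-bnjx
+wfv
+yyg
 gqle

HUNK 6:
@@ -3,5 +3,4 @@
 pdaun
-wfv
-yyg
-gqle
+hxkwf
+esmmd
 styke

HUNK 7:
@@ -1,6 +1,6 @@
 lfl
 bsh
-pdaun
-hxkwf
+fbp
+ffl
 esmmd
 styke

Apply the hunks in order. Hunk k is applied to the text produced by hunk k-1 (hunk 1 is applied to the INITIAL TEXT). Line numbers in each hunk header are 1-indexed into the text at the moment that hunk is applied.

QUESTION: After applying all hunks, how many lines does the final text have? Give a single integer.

Answer: 6

Derivation:
Hunk 1: at line 2 remove [fhwi,kige] add [ari,aamsh] -> 10 lines: lfl ara ari aamsh yfa tixtx ilafq fwyk gqle styke
Hunk 2: at line 4 remove [yfa,tixtx,ilafq] add [atgx] -> 8 lines: lfl ara ari aamsh atgx fwyk gqle styke
Hunk 3: at line 2 remove [aamsh,atgx,fwyk] add [bnjx] -> 6 lines: lfl ara ari bnjx gqle styke
Hunk 4: at line 1 remove [ara,ari] add [bsh,pdaun,egdq] -> 7 lines: lfl bsh pdaun egdq bnjx gqle styke
Hunk 5: at line 3 remove [egdq,bnjx] add [wfv,yyg] -> 7 lines: lfl bsh pdaun wfv yyg gqle styke
Hunk 6: at line 3 remove [wfv,yyg,gqle] add [hxkwf,esmmd] -> 6 lines: lfl bsh pdaun hxkwf esmmd styke
Hunk 7: at line 1 remove [pdaun,hxkwf] add [fbp,ffl] -> 6 lines: lfl bsh fbp ffl esmmd styke
Final line count: 6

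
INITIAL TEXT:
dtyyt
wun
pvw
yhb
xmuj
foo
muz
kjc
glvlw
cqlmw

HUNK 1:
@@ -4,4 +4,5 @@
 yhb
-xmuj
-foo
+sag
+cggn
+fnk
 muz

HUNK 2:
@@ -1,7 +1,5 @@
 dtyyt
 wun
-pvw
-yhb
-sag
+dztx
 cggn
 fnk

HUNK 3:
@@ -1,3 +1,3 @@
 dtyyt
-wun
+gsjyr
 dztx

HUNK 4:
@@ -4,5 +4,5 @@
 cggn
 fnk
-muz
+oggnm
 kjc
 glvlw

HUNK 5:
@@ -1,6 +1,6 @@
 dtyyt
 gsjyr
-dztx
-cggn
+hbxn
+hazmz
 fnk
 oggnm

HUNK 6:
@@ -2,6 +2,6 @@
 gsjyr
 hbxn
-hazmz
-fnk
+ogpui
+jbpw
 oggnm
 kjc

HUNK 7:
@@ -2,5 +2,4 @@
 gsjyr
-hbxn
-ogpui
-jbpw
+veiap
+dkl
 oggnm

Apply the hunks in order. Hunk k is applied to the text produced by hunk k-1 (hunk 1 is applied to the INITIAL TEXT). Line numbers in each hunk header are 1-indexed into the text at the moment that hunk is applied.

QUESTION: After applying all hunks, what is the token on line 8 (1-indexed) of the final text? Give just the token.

Hunk 1: at line 4 remove [xmuj,foo] add [sag,cggn,fnk] -> 11 lines: dtyyt wun pvw yhb sag cggn fnk muz kjc glvlw cqlmw
Hunk 2: at line 1 remove [pvw,yhb,sag] add [dztx] -> 9 lines: dtyyt wun dztx cggn fnk muz kjc glvlw cqlmw
Hunk 3: at line 1 remove [wun] add [gsjyr] -> 9 lines: dtyyt gsjyr dztx cggn fnk muz kjc glvlw cqlmw
Hunk 4: at line 4 remove [muz] add [oggnm] -> 9 lines: dtyyt gsjyr dztx cggn fnk oggnm kjc glvlw cqlmw
Hunk 5: at line 1 remove [dztx,cggn] add [hbxn,hazmz] -> 9 lines: dtyyt gsjyr hbxn hazmz fnk oggnm kjc glvlw cqlmw
Hunk 6: at line 2 remove [hazmz,fnk] add [ogpui,jbpw] -> 9 lines: dtyyt gsjyr hbxn ogpui jbpw oggnm kjc glvlw cqlmw
Hunk 7: at line 2 remove [hbxn,ogpui,jbpw] add [veiap,dkl] -> 8 lines: dtyyt gsjyr veiap dkl oggnm kjc glvlw cqlmw
Final line 8: cqlmw

Answer: cqlmw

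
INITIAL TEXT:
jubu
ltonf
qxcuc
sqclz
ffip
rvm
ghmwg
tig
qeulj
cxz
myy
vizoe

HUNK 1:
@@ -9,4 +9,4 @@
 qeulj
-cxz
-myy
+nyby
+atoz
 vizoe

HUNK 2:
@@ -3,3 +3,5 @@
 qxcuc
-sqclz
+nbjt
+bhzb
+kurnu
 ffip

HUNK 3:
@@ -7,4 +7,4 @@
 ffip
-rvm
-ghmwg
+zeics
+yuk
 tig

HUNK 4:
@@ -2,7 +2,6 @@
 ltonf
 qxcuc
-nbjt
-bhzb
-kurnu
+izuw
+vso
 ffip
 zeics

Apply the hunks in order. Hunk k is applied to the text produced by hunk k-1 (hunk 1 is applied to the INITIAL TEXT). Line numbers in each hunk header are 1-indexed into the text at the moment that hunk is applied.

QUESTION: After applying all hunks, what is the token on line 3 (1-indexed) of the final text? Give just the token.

Hunk 1: at line 9 remove [cxz,myy] add [nyby,atoz] -> 12 lines: jubu ltonf qxcuc sqclz ffip rvm ghmwg tig qeulj nyby atoz vizoe
Hunk 2: at line 3 remove [sqclz] add [nbjt,bhzb,kurnu] -> 14 lines: jubu ltonf qxcuc nbjt bhzb kurnu ffip rvm ghmwg tig qeulj nyby atoz vizoe
Hunk 3: at line 7 remove [rvm,ghmwg] add [zeics,yuk] -> 14 lines: jubu ltonf qxcuc nbjt bhzb kurnu ffip zeics yuk tig qeulj nyby atoz vizoe
Hunk 4: at line 2 remove [nbjt,bhzb,kurnu] add [izuw,vso] -> 13 lines: jubu ltonf qxcuc izuw vso ffip zeics yuk tig qeulj nyby atoz vizoe
Final line 3: qxcuc

Answer: qxcuc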